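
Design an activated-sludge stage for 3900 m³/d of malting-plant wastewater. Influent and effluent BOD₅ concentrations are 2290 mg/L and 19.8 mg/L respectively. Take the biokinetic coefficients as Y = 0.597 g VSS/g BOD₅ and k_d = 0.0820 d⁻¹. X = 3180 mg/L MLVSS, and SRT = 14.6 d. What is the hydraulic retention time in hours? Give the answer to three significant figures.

Steady-state biomass mass balance: V·X·(1 + k_d·θ_c) = Y·Q·(S₀ − S)·θ_c, so V = 0.597 × 3900 × (2290 − 19.8) × 14.6 / [3180 × (1 + 0.0820 × 14.6)] = 7.72×10^7 / 6987 = 11045 m³.
Hydraulic retention time τ = V/Q = 11045 / 3900 = 2.832 d = 67.97 h.

τ ≈ 68.0 h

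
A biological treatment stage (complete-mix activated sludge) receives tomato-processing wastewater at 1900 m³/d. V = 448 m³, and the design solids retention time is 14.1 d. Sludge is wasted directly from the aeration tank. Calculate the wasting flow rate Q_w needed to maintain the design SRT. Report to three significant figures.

Q_w ≈ 31.8 m³/d

Wasting from the aeration tank: Q_w = V / θ_c = 448.0 / 14.1 = 31.77 m³/d.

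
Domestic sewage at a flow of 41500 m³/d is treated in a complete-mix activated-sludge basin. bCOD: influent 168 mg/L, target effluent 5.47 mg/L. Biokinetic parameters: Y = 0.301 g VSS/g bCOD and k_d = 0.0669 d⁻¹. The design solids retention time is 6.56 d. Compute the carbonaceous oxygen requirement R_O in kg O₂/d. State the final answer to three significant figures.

Observed yield with endogenous decay: Y_obs = Y / (1 + k_d·θ_c) = 0.301 / (1 + 0.0669 × 6.56) = 0.301 / 1.439 = 0.2092 g VSS/g bCOD.
ΔS = 168 − 5.47 = 162.5 mg/L, so the substrate removal rate is 41500 × 162.5/1000 = 6745 kg bCOD/d.
Biomass synthesised: P_X = Y_obs × 6745 = 1411 kg VSS/d.
Carbonaceous O₂ demand = substrate oxidised − cell-mass equivalent = 6745 − 1.42 × 1411 = 4741 kg O₂/d.

R_O ≈ 4740 kg O₂/d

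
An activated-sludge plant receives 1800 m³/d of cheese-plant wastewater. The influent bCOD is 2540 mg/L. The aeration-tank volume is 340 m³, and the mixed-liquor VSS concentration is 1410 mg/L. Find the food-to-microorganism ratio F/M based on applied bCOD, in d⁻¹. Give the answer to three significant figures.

F/M = applied load / biomass = Q·S₀/(V·X) = 1800 × 2540 / (340.0 × 1410) = 9.537 d⁻¹.

F/M ≈ 9.54 d⁻¹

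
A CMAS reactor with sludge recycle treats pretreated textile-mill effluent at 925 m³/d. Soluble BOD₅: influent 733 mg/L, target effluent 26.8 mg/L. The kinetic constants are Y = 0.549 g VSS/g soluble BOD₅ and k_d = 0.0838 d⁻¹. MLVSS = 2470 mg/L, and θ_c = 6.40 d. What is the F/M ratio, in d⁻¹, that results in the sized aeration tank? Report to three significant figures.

F/M ≈ 0.454 d⁻¹

From the SRT design equation V = Y Q (S₀−S) θ_c / [X (1 + k_d θ_c)] = 0.549 × 925 × (733 − 26.8) × 6.40 / [2470 × (1 + 0.0838 × 6.40)] = 2.3×10^6 / 3795 = 604.8 m³.
F/M = applied load / biomass = Q·S₀/(V·X) = 925 × 733 / (604.8 × 2470) = 0.4538 d⁻¹.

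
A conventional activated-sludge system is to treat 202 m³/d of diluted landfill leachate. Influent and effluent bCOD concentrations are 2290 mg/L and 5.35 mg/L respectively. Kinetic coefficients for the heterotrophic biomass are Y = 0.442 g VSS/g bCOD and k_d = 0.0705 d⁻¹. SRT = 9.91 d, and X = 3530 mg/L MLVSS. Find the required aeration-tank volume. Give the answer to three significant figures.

V ≈ 337 m³

Steady-state biomass mass balance: V·X·(1 + k_d·θ_c) = Y·Q·(S₀ − S)·θ_c, so V = 0.442 × 202 × (2290 − 5.35) × 9.91 / [3530 × (1 + 0.0705 × 9.91)] = 2.02×10^6 / 5996 = 337.1 m³.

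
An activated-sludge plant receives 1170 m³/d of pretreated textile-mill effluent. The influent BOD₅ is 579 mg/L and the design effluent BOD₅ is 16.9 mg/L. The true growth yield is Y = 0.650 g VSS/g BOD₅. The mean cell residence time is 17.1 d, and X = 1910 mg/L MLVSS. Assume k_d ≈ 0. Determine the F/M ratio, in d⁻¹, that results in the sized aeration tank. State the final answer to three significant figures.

F/M ≈ 0.0927 d⁻¹

With k_d = 0 the design equation reduces to V = Y Q (S₀−S) θ_c / X = 0.650 × 1170 × (579 − 16.9) × 17.1 / 1910 = 3827 m³.
F/M = applied load / biomass = Q·S₀/(V·X) = 1170 × 579 / (3827 × 1910) = 0.09267 d⁻¹.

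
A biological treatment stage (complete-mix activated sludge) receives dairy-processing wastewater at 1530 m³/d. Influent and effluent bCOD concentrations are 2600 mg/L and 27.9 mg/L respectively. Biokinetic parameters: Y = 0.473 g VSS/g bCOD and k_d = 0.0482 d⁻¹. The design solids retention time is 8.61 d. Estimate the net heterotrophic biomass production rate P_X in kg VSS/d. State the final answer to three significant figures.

P_X ≈ 1320 kg VSS/d

The observed yield is Y_obs = Y/(1 + k_d·θ_c) = 0.473 / (1 + 0.0482 × 8.61) = 0.473 / 1.415 = 0.3343 g VSS per g bCOD removed.
Q·(S₀ − S) = 1530 × (2600 − 27.9) × 10⁻³ = 3935 kg/d removed.
Biomass produced: P_X = Y_obs·Q·ΔS = 0.3343 × 3935 ≈ 1315 kg VSS/d.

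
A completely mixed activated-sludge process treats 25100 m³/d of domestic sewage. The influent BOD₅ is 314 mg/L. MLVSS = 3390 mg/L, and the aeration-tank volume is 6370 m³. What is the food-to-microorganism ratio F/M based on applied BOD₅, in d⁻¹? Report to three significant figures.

F/M = applied load / biomass = Q·S₀/(V·X) = 25100 × 314 / (6370 × 3390) = 0.3650 d⁻¹.

F/M ≈ 0.365 d⁻¹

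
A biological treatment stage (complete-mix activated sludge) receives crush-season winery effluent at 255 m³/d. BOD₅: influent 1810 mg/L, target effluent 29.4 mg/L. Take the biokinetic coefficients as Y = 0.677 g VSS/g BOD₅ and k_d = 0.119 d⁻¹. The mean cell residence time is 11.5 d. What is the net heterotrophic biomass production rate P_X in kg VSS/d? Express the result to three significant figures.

P_X ≈ 130 kg VSS/d

The observed yield is Y_obs = Y/(1 + k_d·θ_c) = 0.677 / (1 + 0.119 × 11.5) = 0.677 / 2.369 = 0.2858 g VSS per g BOD₅ removed.
Substrate removed = Q·(S₀ − S) = 255 m³/d × (1810 − 29.4) g/m³ = 4.54×10^5 g/d = 454.1 kg/d.
Net biomass production P_X = Y_obs × Q·(S₀ − S) = 0.2858 × 454.1 = 129.8 kg VSS/d.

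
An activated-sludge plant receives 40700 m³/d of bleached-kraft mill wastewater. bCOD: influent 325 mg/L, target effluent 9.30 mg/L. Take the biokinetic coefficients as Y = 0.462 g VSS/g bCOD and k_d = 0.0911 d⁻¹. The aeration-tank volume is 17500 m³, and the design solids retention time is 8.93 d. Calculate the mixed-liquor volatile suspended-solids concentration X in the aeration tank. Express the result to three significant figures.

X ≈ 1670 mg/L

Solving the biomass balance for X: X = Y Q (S₀−S) θ_c / [V (1+k_d θ_c)] = 0.462 × 40700 × (325 − 9.30) × 8.93 / [17500 × (1 + 0.0911 × 8.93)] = 1670 mg/L.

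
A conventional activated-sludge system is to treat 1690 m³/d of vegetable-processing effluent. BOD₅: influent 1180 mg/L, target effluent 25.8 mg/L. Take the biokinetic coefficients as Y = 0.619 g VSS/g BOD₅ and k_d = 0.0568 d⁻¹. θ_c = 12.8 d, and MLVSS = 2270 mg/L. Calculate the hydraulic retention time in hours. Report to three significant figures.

τ ≈ 56.0 h

From the SRT design equation V = Y Q (S₀−S) θ_c / [X (1 + k_d θ_c)] = 0.619 × 1690 × (1180 − 25.8) × 12.8 / [2270 × (1 + 0.0568 × 12.8)] = 1.55×10^7 / 3920 = 3942 m³.
Hydraulic retention time τ = V/Q = 3942 / 1690 = 2.333 d = 55.98 h.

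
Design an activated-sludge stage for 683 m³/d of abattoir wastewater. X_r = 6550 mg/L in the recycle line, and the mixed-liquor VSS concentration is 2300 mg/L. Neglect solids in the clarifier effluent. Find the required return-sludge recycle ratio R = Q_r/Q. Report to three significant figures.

R ≈ 0.541

Solids balance on the clarifier gives (1+R)X = R·X_r, so R = X/(X_r − X) = 2300 / (6550 − 2300) = 0.5412.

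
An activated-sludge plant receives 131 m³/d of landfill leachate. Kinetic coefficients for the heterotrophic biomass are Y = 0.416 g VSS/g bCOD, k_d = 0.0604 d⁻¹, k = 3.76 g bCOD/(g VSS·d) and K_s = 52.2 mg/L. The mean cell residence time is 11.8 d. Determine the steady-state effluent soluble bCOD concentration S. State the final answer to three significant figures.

S ≈ 5.34 mg/L

For a completely mixed reactor with recycle the Lawrence–McCarty relation gives S = K_s·(1 + k_d·θ_c) / [θ_c·(Y·k − k_d) − 1] = 52.2 × (1 + 0.0604 × 11.8) / [11.8 × (0.416 × 3.76 − 0.0604) − 1] = 89.40 / 16.74 = 5.339 mg/L.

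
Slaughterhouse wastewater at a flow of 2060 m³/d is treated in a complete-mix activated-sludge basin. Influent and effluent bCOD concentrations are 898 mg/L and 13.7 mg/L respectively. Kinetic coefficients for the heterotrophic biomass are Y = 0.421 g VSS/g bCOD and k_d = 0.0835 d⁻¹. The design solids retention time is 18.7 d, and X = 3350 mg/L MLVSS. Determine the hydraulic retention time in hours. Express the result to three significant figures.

Rearranging the biomass balance for a CMAS with decay, V = Y·Q·ΔS·θ_c / [X·(1+k_d θ_c)] = 0.421 × 2060 × (898 − 13.7) × 18.7 / [3350 × (1 + 0.0835 × 18.7)] = 1.43×10^7 / 8581 = 1671 m³.
HRT = V/Q = 1671 m³ / 2060 m³·d⁻¹ = 0.8113 d × 24 = 19.47 h.

τ ≈ 19.5 h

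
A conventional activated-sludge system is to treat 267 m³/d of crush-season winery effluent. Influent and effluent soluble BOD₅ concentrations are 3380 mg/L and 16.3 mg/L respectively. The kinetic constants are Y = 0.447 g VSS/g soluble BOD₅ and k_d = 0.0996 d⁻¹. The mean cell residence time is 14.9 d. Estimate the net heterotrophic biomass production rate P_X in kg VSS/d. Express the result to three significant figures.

Observed yield with endogenous decay: Y_obs = Y / (1 + k_d·θ_c) = 0.447 / (1 + 0.0996 × 14.9) = 0.447 / 2.484 = 0.1799 g VSS/g soluble BOD₅.
Substrate removed = Q·(S₀ − S) = 267 m³/d × (3380 − 16.3) g/m³ = 8.98×10^5 g/d = 898.1 kg/d.
So the net sludge growth is P_X = 0.1799 × 898.1 = 161.6 kg VSS/d.

P_X ≈ 162 kg VSS/d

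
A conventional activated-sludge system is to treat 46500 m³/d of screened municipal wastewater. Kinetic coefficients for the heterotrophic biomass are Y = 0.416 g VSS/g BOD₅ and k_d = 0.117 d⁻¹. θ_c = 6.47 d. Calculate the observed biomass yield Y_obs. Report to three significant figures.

The observed yield is Y_obs = Y/(1 + k_d·θ_c) = 0.416 / (1 + 0.117 × 6.47) = 0.416 / 1.757 = 0.2368 g VSS per g BOD₅ removed.

Y_obs ≈ 0.237 g VSS/g BOD₅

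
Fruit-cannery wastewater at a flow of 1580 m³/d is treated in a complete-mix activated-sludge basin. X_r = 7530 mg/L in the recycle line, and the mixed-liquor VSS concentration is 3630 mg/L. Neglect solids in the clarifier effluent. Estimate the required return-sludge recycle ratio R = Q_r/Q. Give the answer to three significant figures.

R ≈ 0.931

Mass balance around the secondary clarifier (neglecting effluent solids): R = X / (X_r − X) = 3630 / (7530 − 3630) = 0.9308.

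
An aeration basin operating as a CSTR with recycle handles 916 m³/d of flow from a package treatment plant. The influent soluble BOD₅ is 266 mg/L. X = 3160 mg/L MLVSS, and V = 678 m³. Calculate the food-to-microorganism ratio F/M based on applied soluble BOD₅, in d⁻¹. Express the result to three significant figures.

Food-to-microorganism ratio F/M = Q S₀ / (V X) = 916 × 266 / (678.0 × 3160) = 0.1137 d⁻¹.

F/M ≈ 0.114 d⁻¹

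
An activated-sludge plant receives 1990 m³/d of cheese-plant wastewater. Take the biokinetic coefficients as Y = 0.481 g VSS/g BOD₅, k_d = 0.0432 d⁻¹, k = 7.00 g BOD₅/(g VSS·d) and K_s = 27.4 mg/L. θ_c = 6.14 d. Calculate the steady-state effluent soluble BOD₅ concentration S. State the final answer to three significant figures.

For a completely mixed reactor with recycle the Lawrence–McCarty relation gives S = K_s·(1 + k_d·θ_c) / [θ_c·(Y·k − k_d) − 1] = 27.4 × (1 + 0.0432 × 6.14) / [6.14 × (0.481 × 7.00 − 0.0432) − 1] = 34.67 / 19.41 = 1.786 mg/L.

S ≈ 1.79 mg/L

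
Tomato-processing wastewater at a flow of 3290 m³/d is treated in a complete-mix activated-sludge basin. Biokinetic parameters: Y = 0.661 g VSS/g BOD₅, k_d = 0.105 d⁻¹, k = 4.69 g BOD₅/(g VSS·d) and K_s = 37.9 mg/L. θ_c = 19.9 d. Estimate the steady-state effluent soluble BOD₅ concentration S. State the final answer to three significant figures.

S ≈ 2.00 mg/L

For a completely mixed reactor with recycle the Lawrence–McCarty relation gives S = K_s·(1 + k_d·θ_c) / [θ_c·(Y·k − k_d) − 1] = 37.9 × (1 + 0.105 × 19.9) / [19.9 × (0.661 × 4.69 − 0.105) − 1] = 117.1 / 58.60 = 1.998 mg/L.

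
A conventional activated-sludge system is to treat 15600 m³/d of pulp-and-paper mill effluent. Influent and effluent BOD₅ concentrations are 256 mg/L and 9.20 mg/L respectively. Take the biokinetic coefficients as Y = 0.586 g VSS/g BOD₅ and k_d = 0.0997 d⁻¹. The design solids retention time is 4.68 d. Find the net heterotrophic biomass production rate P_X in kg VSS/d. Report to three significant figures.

P_X ≈ 1540 kg VSS/d

Observed yield with endogenous decay: Y_obs = Y / (1 + k_d·θ_c) = 0.586 / (1 + 0.0997 × 4.68) = 0.586 / 1.467 = 0.3996 g VSS/g BOD₅.
Q·(S₀ − S) = 15600 × (256 − 9.20) × 10⁻³ = 3850 kg/d removed.
So the net sludge growth is P_X = 0.3996 × 3850 = 1538 kg VSS/d.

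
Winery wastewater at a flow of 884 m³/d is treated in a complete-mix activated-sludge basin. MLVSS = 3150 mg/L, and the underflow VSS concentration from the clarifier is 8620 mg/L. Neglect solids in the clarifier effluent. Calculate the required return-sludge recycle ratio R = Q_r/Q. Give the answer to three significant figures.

R = Q_r/Q = X/(X_r − X) = 3150 / (8620 − 3150) = 0.5759.

R ≈ 0.576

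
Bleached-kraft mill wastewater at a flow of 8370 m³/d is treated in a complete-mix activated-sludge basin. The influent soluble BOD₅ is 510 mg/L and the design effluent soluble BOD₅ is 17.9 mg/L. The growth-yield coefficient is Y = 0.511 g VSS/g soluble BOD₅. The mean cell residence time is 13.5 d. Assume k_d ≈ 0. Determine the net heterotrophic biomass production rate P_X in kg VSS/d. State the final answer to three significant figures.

With endogenous decay neglected, the observed yield equals the true yield: Y_obs = Y = 0.511 g VSS/g soluble BOD₅.
ΔS = 510 − 17.9 = 492.1 mg/L, so the substrate removal rate is 8370 × 492.1/1000 = 4119 kg soluble BOD₅/d.
Net biomass production P_X = Y_obs × Q·(S₀ − S) = 0.5110 × 4119 = 2105 kg VSS/d.

P_X ≈ 2100 kg VSS/d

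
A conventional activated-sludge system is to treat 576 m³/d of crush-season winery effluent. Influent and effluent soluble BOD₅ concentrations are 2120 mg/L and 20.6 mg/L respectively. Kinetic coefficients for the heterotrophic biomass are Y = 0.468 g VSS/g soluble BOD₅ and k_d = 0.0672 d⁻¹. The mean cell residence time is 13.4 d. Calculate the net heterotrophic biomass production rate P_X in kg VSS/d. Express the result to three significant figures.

P_X ≈ 298 kg VSS/d

Correct the yield for decay: Y_obs = Y/(1 + k_d θ_c) = 0.468 / (1 + 0.0672 × 13.4) = 0.468 / 1.900 = 0.2463.
Q·(S₀ − S) = 576 × (2120 − 20.6) × 10⁻³ = 1209 kg/d removed.
So the net sludge growth is P_X = 0.2463 × 1209 = 297.8 kg VSS/d.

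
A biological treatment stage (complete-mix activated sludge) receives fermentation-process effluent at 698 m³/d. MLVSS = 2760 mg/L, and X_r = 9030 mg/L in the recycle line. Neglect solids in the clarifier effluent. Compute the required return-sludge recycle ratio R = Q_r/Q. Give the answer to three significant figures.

R ≈ 0.440

Mass balance around the secondary clarifier (neglecting effluent solids): R = X / (X_r − X) = 2760 / (9030 − 2760) = 0.4402.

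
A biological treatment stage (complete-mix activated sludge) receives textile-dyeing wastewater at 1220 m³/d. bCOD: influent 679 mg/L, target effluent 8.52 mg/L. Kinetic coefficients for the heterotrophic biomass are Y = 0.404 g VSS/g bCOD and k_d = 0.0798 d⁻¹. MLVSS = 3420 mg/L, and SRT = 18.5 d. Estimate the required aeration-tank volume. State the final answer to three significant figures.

Steady-state biomass mass balance: V·X·(1 + k_d·θ_c) = Y·Q·(S₀ − S)·θ_c, so V = 0.404 × 1220 × (679 − 8.52) × 18.5 / [3420 × (1 + 0.0798 × 18.5)] = 6.11×10^6 / 8469 = 721.9 m³.

V ≈ 722 m³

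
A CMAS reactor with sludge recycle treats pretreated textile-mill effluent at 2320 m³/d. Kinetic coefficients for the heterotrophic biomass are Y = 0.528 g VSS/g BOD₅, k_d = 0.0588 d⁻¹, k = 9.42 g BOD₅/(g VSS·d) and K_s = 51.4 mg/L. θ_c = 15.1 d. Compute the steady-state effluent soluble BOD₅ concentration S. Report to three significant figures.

From the Monod/SRT balance for a CMAS, S = K_s·(1+k_d θ_c)/[θ_c·(Y k − k_d) − 1] = 51.4 × (1 + 0.0588 × 15.1) / [15.1 × (0.528 × 9.42 − 0.0588) − 1] = 97.04 / 73.22 = 1.325 mg/L.

S ≈ 1.33 mg/L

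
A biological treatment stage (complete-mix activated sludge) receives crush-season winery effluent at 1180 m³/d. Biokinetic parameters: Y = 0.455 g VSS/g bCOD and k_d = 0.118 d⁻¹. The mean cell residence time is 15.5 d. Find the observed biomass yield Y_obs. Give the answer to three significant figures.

Y_obs ≈ 0.161 g VSS/g bCOD

The observed yield is Y_obs = Y/(1 + k_d·θ_c) = 0.455 / (1 + 0.118 × 15.5) = 0.455 / 2.829 = 0.1608 g VSS per g bCOD removed.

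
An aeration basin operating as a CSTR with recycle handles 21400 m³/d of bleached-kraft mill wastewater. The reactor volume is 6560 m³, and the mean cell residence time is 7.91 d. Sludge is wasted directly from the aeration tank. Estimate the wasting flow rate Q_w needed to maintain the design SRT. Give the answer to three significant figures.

Wasting from the aeration tank: Q_w = V / θ_c = 6560 / 7.91 = 829.3 m³/d.

Q_w ≈ 829 m³/d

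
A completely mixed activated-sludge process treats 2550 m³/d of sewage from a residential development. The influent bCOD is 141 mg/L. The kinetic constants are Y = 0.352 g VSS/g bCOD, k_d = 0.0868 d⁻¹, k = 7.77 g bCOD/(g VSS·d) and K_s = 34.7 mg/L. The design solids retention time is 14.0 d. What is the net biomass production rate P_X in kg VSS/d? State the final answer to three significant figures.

P_X ≈ 56.3 kg VSS/d

Effluent substrate depends only on kinetics and SRT: S = K_s(1 + k_d θ_c) / [θ_c(Yk − k_d) − 1] = 34.7 × (1 + 0.0868 × 14.0) / [14.0 × (0.352 × 7.77 − 0.0868) − 1] = 76.87 / 36.08 = 2.131 mg/L.
Observed yield with endogenous decay: Y_obs = Y / (1 + k_d·θ_c) = 0.352 / (1 + 0.0868 × 14.0) = 0.352 / 2.215 = 0.1589 g VSS/g bCOD.
Mass of bCOD removed per day: Q(S₀ − S) = 2550 × 138.9 g/m³ = 354.1 kg/d.
P_X = Y_obs · Q(S₀ − S) = 0.1589 × 354.1 = 56.27 kg VSS/d.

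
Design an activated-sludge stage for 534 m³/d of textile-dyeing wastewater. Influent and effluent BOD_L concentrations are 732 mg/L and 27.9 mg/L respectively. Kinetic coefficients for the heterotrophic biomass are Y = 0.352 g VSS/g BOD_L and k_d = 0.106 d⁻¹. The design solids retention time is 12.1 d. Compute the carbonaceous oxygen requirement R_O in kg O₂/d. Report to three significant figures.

R_O ≈ 294 kg O₂/d

Correct the yield for decay: Y_obs = Y/(1 + k_d θ_c) = 0.352 / (1 + 0.106 × 12.1) = 0.352 / 2.283 = 0.1542.
Q·(S₀ − S) = 534 × (732 − 27.9) × 10⁻³ = 376.0 kg/d removed.
P_X = Y_obs·Q·(S₀ − S) = 0.1542 × 376.0 = 57.98 kg VSS/d.
Carbonaceous O₂ demand = substrate oxidised − cell-mass equivalent = 376.0 − 1.42 × 57.98 = 293.7 kg O₂/d.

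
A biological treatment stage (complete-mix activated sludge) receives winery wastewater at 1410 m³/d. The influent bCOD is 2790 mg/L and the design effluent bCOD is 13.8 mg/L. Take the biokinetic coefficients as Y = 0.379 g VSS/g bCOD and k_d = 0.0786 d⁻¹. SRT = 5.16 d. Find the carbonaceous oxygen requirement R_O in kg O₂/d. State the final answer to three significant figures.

R_O ≈ 2420 kg O₂/d

Correct the yield for decay: Y_obs = Y/(1 + k_d θ_c) = 0.379 / (1 + 0.0786 × 5.16) = 0.379 / 1.406 = 0.2696.
Q·(S₀ − S) = 1410 × (2790 − 13.8) × 10⁻³ = 3914 kg/d removed.
Net sludge production P_X = 0.2696 × 3914 = 1055 kg VSS/d.
R_O = Q·ΔS − 1.42 P_X = 3914 − 1499 = 2416 kg O₂/d.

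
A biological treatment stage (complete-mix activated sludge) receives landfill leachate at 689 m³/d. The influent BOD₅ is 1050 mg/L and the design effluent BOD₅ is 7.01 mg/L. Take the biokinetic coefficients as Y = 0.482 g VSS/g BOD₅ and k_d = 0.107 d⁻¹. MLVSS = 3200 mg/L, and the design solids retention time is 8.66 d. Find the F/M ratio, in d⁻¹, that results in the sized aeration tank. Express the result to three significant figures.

F/M ≈ 0.465 d⁻¹

Rearranging the biomass balance for a CMAS with decay, V = Y·Q·ΔS·θ_c / [X·(1+k_d θ_c)] = 0.482 × 689 × (1050 − 7.01) × 8.66 / [3200 × (1 + 0.107 × 8.66)] = 3×10^6 / 6165 = 486.5 m³.
F/M = applied load / biomass = Q·S₀/(V·X) = 689 × 1050 / (486.5 × 3200) = 0.4647 d⁻¹.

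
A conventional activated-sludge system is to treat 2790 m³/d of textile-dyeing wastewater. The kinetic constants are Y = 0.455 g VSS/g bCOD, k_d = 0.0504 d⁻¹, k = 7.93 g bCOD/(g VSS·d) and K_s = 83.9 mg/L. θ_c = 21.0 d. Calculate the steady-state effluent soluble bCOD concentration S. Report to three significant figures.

Effluent substrate depends only on kinetics and SRT: S = K_s(1 + k_d θ_c) / [θ_c(Yk − k_d) − 1] = 83.9 × (1 + 0.0504 × 21.0) / [21.0 × (0.455 × 7.93 − 0.0504) − 1] = 172.7 / 73.71 = 2.343 mg/L.

S ≈ 2.34 mg/L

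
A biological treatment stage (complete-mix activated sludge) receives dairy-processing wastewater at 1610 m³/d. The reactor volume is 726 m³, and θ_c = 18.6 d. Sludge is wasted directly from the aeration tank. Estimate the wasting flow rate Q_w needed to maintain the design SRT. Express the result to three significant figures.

Wasting from the aeration tank: Q_w = V / θ_c = 726.0 / 18.6 = 39.03 m³/d.

Q_w ≈ 39.0 m³/d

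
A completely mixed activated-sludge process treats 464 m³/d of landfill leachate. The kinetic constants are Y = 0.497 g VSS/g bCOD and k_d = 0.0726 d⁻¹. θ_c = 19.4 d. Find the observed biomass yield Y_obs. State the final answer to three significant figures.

Y_obs = Y / (1 + k_d θ_c) = 0.497 / (1 + 0.0726 × 19.4) = 0.497 / 2.408 = 0.2064.

Y_obs ≈ 0.206 g VSS/g bCOD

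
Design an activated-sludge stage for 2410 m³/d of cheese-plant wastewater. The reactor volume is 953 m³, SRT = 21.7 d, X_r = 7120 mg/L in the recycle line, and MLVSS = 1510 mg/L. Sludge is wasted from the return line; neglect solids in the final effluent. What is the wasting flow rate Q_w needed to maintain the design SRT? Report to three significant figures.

Q_w ≈ 9.31 m³/d

θ_c = V·X/(Q_w·X_r) when wasting from the recycle, so Q_w = V·X/(θ_c·X_r) = 953.0 × 1510 / (21.7 × 7120) = 9.314 m³/d.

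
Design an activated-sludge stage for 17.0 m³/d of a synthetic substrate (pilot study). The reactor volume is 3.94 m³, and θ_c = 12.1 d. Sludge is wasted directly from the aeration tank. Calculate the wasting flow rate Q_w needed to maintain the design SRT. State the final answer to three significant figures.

Wasting from the aeration tank: Q_w = V / θ_c = 3.940 / 12.1 = 0.3256 m³/d.

Q_w ≈ 0.326 m³/d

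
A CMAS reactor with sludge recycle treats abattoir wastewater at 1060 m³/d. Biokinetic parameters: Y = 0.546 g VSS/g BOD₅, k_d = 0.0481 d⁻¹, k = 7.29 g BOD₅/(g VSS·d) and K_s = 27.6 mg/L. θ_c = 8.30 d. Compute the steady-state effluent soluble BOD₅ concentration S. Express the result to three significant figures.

S ≈ 1.22 mg/L

Effluent substrate depends only on kinetics and SRT: S = K_s(1 + k_d θ_c) / [θ_c(Yk − k_d) − 1] = 27.6 × (1 + 0.0481 × 8.30) / [8.30 × (0.546 × 7.29 − 0.0481) − 1] = 38.62 / 31.64 = 1.221 mg/L.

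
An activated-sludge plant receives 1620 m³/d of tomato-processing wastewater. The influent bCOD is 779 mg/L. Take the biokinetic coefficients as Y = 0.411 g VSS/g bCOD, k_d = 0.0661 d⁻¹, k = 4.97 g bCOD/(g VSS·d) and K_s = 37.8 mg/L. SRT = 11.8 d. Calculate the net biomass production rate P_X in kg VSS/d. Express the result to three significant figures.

P_X ≈ 290 kg VSS/d

Effluent substrate depends only on kinetics and SRT: S = K_s(1 + k_d θ_c) / [θ_c(Yk − k_d) − 1] = 37.8 × (1 + 0.0661 × 11.8) / [11.8 × (0.411 × 4.97 − 0.0661) − 1] = 67.28 / 22.32 = 3.014 mg/L.
Correct the yield for decay: Y_obs = Y/(1 + k_d θ_c) = 0.411 / (1 + 0.0661 × 11.8) = 0.411 / 1.780 = 0.2309.
ΔS = 779 − 3.01 = 776.0 mg/L, so the substrate removal rate is 1620 × 776.0/1000 = 1257 kg bCOD/d.
Net biomass production P_X = Y_obs × Q·(S₀ − S) = 0.2309 × 1257 = 290.3 kg VSS/d.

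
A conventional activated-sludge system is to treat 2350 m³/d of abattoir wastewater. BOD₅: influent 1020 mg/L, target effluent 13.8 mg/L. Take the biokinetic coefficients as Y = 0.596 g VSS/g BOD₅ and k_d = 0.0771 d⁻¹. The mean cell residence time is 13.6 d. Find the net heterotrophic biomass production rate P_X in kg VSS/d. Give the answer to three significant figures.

Observed yield with endogenous decay: Y_obs = Y / (1 + k_d·θ_c) = 0.596 / (1 + 0.0771 × 13.6) = 0.596 / 2.049 = 0.2909 g VSS/g BOD₅.
Q·(S₀ − S) = 2350 × (1020 − 13.8) × 10⁻³ = 2365 kg/d removed.
P_X = Y_obs · Q(S₀ − S) = 0.2909 × 2365 = 687.9 kg VSS/d.

P_X ≈ 688 kg VSS/d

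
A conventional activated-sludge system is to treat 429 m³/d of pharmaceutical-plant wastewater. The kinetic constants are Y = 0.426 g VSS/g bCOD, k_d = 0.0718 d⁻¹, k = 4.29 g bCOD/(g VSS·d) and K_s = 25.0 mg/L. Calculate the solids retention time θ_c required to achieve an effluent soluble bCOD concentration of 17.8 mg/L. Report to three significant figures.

θ_c ≈ 1.45 d

Specific growth rate at S = 17.8 mg/L: μ = YkS/(K_s+S) = 0.426·4.29·17.8/(25.0+17.8) = 0.7601 d⁻¹.
θ_c = 1/(μ − k_d) = 1/(0.7601 − 0.0718) = 1/0.6883 = 1.453 d.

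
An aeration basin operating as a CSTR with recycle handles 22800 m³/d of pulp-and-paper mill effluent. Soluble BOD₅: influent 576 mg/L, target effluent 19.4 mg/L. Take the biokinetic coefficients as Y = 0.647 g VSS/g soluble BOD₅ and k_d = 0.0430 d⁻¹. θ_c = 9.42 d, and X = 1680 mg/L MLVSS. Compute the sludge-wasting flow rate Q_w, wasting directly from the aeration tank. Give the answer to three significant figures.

Q_w ≈ 3480 m³/d

Steady-state biomass mass balance: V·X·(1 + k_d·θ_c) = Y·Q·(S₀ − S)·θ_c, so V = 0.647 × 22800 × (576 − 19.4) × 9.42 / [1680 × (1 + 0.0430 × 9.42)] = 7.73×10^7 / 2361 = 32766 m³.
For wasting at MLVSS concentration, Q_w = V/θ_c = 32766/9.42 = 3478 m³/d.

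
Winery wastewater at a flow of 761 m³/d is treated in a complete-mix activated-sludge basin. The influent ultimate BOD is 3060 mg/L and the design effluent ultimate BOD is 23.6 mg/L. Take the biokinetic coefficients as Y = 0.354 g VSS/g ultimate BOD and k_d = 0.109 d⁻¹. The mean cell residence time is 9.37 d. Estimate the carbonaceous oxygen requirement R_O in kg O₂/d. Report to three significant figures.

The observed yield is Y_obs = Y/(1 + k_d·θ_c) = 0.354 / (1 + 0.109 × 9.37) = 0.354 / 2.021 = 0.1751 g VSS per g ultimate BOD removed.
Q·(S₀ − S) = 761 × (3060 − 23.6) × 10⁻³ = 2311 kg/d removed.
Biomass synthesised: P_X = Y_obs × 2311 = 404.7 kg VSS/d.
Carbonaceous O₂ demand = substrate oxidised − cell-mass equivalent = 2311 − 1.42 × 404.7 = 1736 kg O₂/d.

R_O ≈ 1740 kg O₂/d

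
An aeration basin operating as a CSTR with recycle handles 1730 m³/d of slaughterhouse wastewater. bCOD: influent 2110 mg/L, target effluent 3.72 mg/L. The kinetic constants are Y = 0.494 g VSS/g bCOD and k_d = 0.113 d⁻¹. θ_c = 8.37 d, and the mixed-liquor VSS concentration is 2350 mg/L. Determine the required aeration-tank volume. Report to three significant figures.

V ≈ 3290 m³

Rearranging the biomass balance for a CMAS with decay, V = Y·Q·ΔS·θ_c / [X·(1+k_d θ_c)] = 0.494 × 1730 × (2110 − 3.72) × 8.37 / [2350 × (1 + 0.113 × 8.37)] = 1.51×10^7 / 4573 = 3295 m³.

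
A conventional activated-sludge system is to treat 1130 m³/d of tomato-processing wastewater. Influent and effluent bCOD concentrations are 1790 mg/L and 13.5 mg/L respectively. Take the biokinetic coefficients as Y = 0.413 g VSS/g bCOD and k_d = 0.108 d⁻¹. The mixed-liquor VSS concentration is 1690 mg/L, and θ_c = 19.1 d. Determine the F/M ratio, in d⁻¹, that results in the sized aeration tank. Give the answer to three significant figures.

Steady-state biomass mass balance: V·X·(1 + k_d·θ_c) = Y·Q·(S₀ − S)·θ_c, so V = 0.413 × 1130 × (1790 − 13.5) × 19.1 / [1690 × (1 + 0.108 × 19.1)] = 1.58×10^7 / 5176 = 3059 m³.
F/M = applied load / biomass = Q·S₀/(V·X) = 1130 × 1790 / (3059 × 1690) = 0.3912 d⁻¹.

F/M ≈ 0.391 d⁻¹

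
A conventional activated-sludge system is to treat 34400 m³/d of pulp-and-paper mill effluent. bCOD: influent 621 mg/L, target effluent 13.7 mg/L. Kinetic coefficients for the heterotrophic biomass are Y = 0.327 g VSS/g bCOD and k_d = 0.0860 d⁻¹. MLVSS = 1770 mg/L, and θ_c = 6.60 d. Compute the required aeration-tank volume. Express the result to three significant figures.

V ≈ 16200 m³

Steady-state biomass mass balance: V·X·(1 + k_d·θ_c) = Y·Q·(S₀ − S)·θ_c, so V = 0.327 × 34400 × (621 − 13.7) × 6.60 / [1770 × (1 + 0.0860 × 6.60)] = 4.51×10^7 / 2775 = 16250 m³.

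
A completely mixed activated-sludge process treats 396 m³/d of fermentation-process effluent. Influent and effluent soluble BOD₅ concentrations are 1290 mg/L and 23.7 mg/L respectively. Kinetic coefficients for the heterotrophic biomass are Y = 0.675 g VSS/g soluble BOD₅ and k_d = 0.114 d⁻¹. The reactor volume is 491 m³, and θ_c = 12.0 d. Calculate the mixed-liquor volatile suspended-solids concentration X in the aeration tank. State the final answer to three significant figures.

X ≈ 3490 mg/L

From V·X·(1 + k_d·θ_c) = Y·Q·(S₀ − S)·θ_c: X = 0.675 × 396 × (1290 − 23.7) × 12.0 / [491 × (1 + 0.114 × 12.0)] = 3493 mg/L.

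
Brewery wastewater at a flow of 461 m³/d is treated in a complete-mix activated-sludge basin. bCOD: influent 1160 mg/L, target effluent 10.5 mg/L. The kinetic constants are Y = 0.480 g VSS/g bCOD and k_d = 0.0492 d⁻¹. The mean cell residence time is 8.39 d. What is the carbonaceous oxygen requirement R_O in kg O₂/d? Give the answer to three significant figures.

R_O ≈ 274 kg O₂/d

Y_obs = Y / (1 + k_d θ_c) = 0.480 / (1 + 0.0492 × 8.39) = 0.480 / 1.413 = 0.3398.
Q·(S₀ − S) = 461 × (1160 − 10.5) × 10⁻³ = 529.9 kg/d removed.
P_X = Y_obs·Q·(S₀ − S) = 0.3398 × 529.9 = 180.0 kg VSS/d.
R_O = Q·(S₀ − S) − 1.42·P_X = 529.9 − 1.42 × 180.0 = 274.3 kg O₂/d.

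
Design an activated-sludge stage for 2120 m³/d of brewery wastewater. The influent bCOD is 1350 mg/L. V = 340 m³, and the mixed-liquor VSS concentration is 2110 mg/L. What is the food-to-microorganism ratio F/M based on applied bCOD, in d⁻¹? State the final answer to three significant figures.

F/M ≈ 3.99 d⁻¹

F/M = applied load / biomass = Q·S₀/(V·X) = 2120 × 1350 / (340.0 × 2110) = 3.989 d⁻¹.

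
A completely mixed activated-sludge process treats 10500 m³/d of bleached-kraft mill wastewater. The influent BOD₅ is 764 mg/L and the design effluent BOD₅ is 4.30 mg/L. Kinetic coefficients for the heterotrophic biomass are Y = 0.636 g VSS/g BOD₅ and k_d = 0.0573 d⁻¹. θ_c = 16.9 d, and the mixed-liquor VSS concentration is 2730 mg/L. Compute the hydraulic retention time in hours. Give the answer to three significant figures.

From the SRT design equation V = Y Q (S₀−S) θ_c / [X (1 + k_d θ_c)] = 0.636 × 10500 × (764 − 4.30) × 16.9 / [2730 × (1 + 0.0573 × 16.9)] = 8.57×10^7 / 5374 = 15955 m³.
τ = V/Q = 15955/10500 = 1.520 d, or 36.47 h.

τ ≈ 36.5 h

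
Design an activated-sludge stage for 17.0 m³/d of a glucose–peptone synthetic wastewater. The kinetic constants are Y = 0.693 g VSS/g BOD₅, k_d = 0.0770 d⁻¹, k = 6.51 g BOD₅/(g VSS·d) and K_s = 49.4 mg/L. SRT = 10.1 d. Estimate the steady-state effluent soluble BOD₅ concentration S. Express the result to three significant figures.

For a completely mixed reactor with recycle the Lawrence–McCarty relation gives S = K_s·(1 + k_d·θ_c) / [θ_c·(Y·k − k_d) − 1] = 49.4 × (1 + 0.0770 × 10.1) / [10.1 × (0.693 × 6.51 − 0.0770) − 1] = 87.82 / 43.79 = 2.006 mg/L.

S ≈ 2.01 mg/L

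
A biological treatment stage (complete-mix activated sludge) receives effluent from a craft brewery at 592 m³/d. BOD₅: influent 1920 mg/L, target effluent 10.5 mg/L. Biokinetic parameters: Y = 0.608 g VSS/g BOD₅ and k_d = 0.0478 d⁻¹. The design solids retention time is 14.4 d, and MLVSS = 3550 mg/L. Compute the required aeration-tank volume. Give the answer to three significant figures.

V ≈ 1650 m³

Rearranging the biomass balance for a CMAS with decay, V = Y·Q·ΔS·θ_c / [X·(1+k_d θ_c)] = 0.608 × 592 × (1920 − 10.5) × 14.4 / [3550 × (1 + 0.0478 × 14.4)] = 9.9×10^6 / 5994 = 1651 m³.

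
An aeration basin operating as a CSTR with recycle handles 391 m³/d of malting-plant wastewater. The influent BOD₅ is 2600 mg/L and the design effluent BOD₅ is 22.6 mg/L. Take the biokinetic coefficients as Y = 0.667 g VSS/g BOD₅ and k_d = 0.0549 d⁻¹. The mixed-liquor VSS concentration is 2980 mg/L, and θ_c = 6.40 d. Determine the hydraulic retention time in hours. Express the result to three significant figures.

τ ≈ 65.6 h

Rearranging the biomass balance for a CMAS with decay, V = Y·Q·ΔS·θ_c / [X·(1+k_d θ_c)] = 0.667 × 391 × (2600 − 22.6) × 6.40 / [2980 × (1 + 0.0549 × 6.40)] = 4.3×10^6 / 4027 = 1068 m³.
Hydraulic retention time τ = V/Q = 1068 / 391 = 2.732 d = 65.57 h.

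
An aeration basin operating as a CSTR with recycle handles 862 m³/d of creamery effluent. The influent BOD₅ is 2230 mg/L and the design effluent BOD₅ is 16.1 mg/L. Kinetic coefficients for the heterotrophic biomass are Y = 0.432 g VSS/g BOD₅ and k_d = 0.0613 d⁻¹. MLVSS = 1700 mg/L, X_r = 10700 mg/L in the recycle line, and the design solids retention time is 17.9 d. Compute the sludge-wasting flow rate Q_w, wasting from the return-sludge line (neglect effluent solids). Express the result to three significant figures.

Q_w ≈ 36.7 m³/d

Steady-state biomass mass balance: V·X·(1 + k_d·θ_c) = Y·Q·(S₀ − S)·θ_c, so V = 0.432 × 862 × (2230 − 16.1) × 17.9 / [1700 × (1 + 0.0613 × 17.9)] = 1.48×10^7 / 3565 = 4139 m³.
θ_c = V·X/(Q_w·X_r) when wasting from the recycle, so Q_w = V·X/(θ_c·X_r) = 4139 × 1700 / (17.9 × 10700) = 36.74 m³/d.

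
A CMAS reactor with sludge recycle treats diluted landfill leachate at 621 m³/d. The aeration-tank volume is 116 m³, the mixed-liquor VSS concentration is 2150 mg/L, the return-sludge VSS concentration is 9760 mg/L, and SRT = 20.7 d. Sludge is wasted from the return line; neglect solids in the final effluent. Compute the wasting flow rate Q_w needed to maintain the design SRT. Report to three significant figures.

Q_w ≈ 1.23 m³/d

θ_c = V·X/(Q_w·X_r) when wasting from the recycle, so Q_w = V·X/(θ_c·X_r) = 116.0 × 2150 / (20.7 × 9760) = 1.234 m³/d.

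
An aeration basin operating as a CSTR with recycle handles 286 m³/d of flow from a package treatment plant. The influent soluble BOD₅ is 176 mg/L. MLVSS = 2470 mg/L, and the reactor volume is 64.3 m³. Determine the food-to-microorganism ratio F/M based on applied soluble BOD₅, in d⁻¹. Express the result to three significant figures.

Food-to-microorganism ratio F/M = Q S₀ / (V X) = 286 × 176 / (64.30 × 2470) = 0.3169 d⁻¹.

F/M ≈ 0.317 d⁻¹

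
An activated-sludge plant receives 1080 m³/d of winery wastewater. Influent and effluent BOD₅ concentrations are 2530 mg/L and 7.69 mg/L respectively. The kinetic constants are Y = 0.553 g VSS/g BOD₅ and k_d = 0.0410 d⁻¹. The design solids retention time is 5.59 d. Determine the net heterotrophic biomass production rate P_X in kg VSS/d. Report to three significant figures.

Correct the yield for decay: Y_obs = Y/(1 + k_d θ_c) = 0.553 / (1 + 0.0410 × 5.59) = 0.553 / 1.229 = 0.4499.
ΔS = 2530 − 7.69 = 2522 mg/L, so the substrate removal rate is 1080 × 2522/1000 = 2724 kg BOD₅/d.
Biomass produced: P_X = Y_obs·Q·ΔS = 0.4499 × 2724 ≈ 1226 kg VSS/d.

P_X ≈ 1230 kg VSS/d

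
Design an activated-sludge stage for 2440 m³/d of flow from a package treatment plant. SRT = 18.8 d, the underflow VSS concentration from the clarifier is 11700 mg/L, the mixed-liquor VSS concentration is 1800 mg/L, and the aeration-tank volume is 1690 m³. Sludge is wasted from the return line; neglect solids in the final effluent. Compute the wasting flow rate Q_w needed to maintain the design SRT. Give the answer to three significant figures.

Q_w ≈ 13.8 m³/d

Wasting from the return line (neglecting effluent solids): Q_w = V·X / (θ_c·X_r) = 1690 × 1800 / (18.8 × 11700) = 13.83 m³/d.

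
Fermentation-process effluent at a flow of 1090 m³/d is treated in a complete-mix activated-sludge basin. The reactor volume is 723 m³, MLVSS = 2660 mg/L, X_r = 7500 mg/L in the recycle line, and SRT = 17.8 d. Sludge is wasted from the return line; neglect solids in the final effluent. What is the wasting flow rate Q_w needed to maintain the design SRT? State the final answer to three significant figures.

θ_c = V·X/(Q_w·X_r) when wasting from the recycle, so Q_w = V·X/(θ_c·X_r) = 723.0 × 2660 / (17.8 × 7500) = 14.41 m³/d.

Q_w ≈ 14.4 m³/d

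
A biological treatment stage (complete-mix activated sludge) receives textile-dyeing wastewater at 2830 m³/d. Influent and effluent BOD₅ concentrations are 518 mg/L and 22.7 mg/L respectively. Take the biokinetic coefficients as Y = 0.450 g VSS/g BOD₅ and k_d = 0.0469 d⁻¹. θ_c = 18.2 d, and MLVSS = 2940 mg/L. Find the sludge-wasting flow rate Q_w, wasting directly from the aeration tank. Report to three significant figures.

Rearranging the biomass balance for a CMAS with decay, V = Y·Q·ΔS·θ_c / [X·(1+k_d θ_c)] = 0.450 × 2830 × (518 − 22.7) × 18.2 / [2940 × (1 + 0.0469 × 18.2)] = 1.15×10^7 / 5450 = 2107 m³.
Wasting from the aeration tank: Q_w = V / θ_c = 2107 / 18.2 = 115.7 m³/d.

Q_w ≈ 116 m³/d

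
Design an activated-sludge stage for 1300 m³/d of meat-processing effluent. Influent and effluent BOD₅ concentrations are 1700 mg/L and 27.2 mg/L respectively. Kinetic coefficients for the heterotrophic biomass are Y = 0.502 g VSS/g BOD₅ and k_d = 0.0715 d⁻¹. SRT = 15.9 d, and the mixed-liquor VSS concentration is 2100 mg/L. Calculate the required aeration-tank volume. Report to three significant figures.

V ≈ 3870 m³

From the SRT design equation V = Y Q (S₀−S) θ_c / [X (1 + k_d θ_c)] = 0.502 × 1300 × (1700 − 27.2) × 15.9 / [2100 × (1 + 0.0715 × 15.9)] = 1.74×10^7 / 4487 = 3868 m³.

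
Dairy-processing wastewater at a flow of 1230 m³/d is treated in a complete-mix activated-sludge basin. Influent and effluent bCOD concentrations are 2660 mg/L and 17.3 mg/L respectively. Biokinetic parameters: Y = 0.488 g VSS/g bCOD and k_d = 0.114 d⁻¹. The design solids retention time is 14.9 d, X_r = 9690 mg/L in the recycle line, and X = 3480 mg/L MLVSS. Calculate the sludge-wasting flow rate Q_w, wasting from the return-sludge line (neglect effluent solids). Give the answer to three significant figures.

Q_w ≈ 60.7 m³/d

Rearranging the biomass balance for a CMAS with decay, V = Y·Q·ΔS·θ_c / [X·(1+k_d θ_c)] = 0.488 × 1230 × (2660 − 17.3) × 14.9 / [3480 × (1 + 0.114 × 14.9)] = 2.36×10^7 / 9391 = 2517 m³.
θ_c = V·X/(Q_w·X_r) when wasting from the recycle, so Q_w = V·X/(θ_c·X_r) = 2517 × 3480 / (14.9 × 9690) = 60.66 m³/d.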